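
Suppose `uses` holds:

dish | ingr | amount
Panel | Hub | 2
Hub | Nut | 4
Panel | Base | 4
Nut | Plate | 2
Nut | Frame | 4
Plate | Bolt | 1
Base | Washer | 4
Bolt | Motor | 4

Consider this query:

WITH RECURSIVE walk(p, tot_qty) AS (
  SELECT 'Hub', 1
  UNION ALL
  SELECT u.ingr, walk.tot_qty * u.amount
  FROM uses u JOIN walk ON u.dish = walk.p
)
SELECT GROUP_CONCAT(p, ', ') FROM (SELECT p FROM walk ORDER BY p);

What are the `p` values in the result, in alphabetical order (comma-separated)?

Base: (Hub, tot_qty=1).
Iteration 1: components of {Hub} -> Nut = 1*4 = 4.
Iteration 2: components of {Nut} -> Frame = 4*4 = 16, Plate = 4*2 = 8.
Iteration 3: components of {Frame,Plate} -> Bolt = 8*1 = 8.
Iteration 4: components of {Bolt} -> Motor = 8*4 = 32.
Iteration 5: no further components; recursion stops.

Bolt, Frame, Hub, Motor, Nut, Plate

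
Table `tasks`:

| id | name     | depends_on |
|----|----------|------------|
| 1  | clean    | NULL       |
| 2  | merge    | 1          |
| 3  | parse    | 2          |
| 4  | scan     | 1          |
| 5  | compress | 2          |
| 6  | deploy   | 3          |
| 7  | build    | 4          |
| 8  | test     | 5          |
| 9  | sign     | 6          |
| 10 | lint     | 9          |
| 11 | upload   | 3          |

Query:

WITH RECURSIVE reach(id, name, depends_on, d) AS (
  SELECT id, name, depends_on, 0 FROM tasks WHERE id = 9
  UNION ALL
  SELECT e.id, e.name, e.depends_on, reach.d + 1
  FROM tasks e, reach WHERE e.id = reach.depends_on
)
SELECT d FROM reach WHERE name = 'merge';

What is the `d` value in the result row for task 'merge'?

Base: id=9 (sign), depends_on=6, d 0.
Iteration 1: join on id=6 -> deploy (id 6, depends_on=3, d 1).
Iteration 2: join on id=3 -> parse (id 3, depends_on=2, d 2).
Iteration 3: join on id=2 -> merge (id 2, depends_on=1, d 3).
Iteration 4: join on id=1 -> clean (id 1, depends_on=NULL, d 4).
Iteration 5: depends_on is NULL; no match; recursion stops.

3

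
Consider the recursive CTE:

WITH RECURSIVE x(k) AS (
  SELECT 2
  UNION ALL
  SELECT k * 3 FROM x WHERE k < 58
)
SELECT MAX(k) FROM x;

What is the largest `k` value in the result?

162

Base: k=2.
Iteration 1: 2 < 58 holds -> k = 2 * 3 = 6.
Iteration 2: 6 < 58 holds -> k = 6 * 3 = 18.
Iteration 3: 18 < 58 holds -> k = 18 * 3 = 54.
Iteration 4: 54 < 58 holds -> k = 54 * 3 = 162.
Iteration 5: 162 < 58 fails; recursion stops.
k values: 2, 6, 18, 54, 162; the maximum is 162.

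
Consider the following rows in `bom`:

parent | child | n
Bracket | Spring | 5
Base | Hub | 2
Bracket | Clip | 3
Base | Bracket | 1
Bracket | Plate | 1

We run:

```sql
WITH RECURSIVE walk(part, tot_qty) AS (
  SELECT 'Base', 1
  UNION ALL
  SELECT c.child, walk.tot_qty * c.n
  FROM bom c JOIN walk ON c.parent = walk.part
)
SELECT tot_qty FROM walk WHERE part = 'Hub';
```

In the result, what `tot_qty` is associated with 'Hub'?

Base: (Base, tot_qty=1).
Iteration 1: components of {Base} -> Bracket = 1*1 = 1, Hub = 1*2 = 2.
Iteration 2: components of {Bracket,Hub} -> Clip = 1*3 = 3, Plate = 1*1 = 1, Spring = 1*5 = 5.
Iteration 3: no further components; recursion stops.

2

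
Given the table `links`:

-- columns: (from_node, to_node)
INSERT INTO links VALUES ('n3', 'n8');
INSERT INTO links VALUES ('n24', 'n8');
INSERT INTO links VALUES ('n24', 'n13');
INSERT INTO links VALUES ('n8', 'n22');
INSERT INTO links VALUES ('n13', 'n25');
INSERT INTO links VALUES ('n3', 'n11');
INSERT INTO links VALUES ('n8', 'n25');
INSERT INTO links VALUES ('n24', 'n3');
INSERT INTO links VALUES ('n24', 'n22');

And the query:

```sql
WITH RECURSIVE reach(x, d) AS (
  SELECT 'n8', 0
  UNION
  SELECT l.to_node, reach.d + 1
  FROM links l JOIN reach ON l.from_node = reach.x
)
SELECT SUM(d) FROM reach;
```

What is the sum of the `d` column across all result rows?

Base: (n8, d=0).
Iteration 1: edges from {n8} -> (n22, d=1), (n25, d=1).
Iteration 2: no outgoing edges from {n22,n25}; recursion stops.
SUM(d) = 0 + 1 + 1 = 2.

2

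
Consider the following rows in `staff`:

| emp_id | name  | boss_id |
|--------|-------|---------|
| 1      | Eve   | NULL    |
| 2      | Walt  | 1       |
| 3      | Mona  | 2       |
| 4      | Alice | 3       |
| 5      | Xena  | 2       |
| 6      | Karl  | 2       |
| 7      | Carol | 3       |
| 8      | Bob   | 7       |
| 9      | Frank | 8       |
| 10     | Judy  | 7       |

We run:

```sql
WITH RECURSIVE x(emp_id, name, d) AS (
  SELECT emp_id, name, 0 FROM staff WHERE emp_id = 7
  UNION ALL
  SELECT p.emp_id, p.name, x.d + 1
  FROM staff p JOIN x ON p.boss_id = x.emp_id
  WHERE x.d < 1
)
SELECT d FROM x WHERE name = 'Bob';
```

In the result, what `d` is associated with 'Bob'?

1

Base: emp_id=7 (Carol) at d 0.
Iteration 1: rows with boss_id in {7} -> Bob (id 8, d 1), Judy (id 10, d 1).
Iteration 2: d < 1 fails for all current rows; recursion stops.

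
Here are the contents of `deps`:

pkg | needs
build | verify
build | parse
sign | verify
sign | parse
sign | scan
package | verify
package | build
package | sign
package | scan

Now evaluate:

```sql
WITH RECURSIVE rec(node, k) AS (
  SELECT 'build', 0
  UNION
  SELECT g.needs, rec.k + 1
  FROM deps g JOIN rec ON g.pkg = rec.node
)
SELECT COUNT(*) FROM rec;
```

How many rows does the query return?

Base: (build, k=0).
Iteration 1: edges from {build} -> (parse, k=1), (verify, k=1).
Iteration 2: no outgoing edges from {parse,verify}; recursion stops.
Total rows emitted: 3.

3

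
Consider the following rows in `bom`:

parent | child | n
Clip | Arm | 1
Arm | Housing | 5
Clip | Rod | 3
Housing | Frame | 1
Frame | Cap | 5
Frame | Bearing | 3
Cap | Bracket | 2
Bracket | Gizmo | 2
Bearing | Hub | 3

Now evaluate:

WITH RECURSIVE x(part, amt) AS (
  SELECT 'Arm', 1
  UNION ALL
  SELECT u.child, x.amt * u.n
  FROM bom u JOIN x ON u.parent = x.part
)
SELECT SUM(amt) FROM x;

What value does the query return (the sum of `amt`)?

246

Base: (Arm, amt=1).
Iteration 1: components of {Arm} -> Housing = 1*5 = 5.
Iteration 2: components of {Housing} -> Frame = 5*1 = 5.
Iteration 3: components of {Frame} -> Bearing = 5*3 = 15, Cap = 5*5 = 25.
Iteration 4: components of {Bearing,Cap} -> Bracket = 25*2 = 50, Hub = 15*3 = 45.
Iteration 5: components of {Bracket,Hub} -> Gizmo = 50*2 = 100.
Iteration 6: no further components; recursion stops.
SUM(amt) = 1 + 5 + 5 + 25 + 15 + 50 + 45 + 100 = 246.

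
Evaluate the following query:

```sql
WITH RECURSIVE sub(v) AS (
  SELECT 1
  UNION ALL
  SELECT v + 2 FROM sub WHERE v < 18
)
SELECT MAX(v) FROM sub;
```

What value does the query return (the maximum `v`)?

19

Base: v=1.
Iteration 1: 1 < 18 holds -> v = 1 + 2 = 3.
Iteration 2: 3 < 18 holds -> v = 3 + 2 = 5.
Iteration 3: 5 < 18 holds -> v = 5 + 2 = 7.
Iteration 4: 7 < 18 holds -> v = 7 + 2 = 9.
Iteration 5: 9 < 18 holds -> v = 9 + 2 = 11.
Iteration 6: 11 < 18 holds -> v = 11 + 2 = 13.
Iteration 7: 13 < 18 holds -> v = 13 + 2 = 15.
Iteration 8: 15 < 18 holds -> v = 15 + 2 = 17.
Iteration 9: 17 < 18 holds -> v = 17 + 2 = 19.
Iteration 10: 19 < 18 fails; recursion stops.
v values: 1, 3, 5, 7, 9, 11, 13, 15, 17, 19; the maximum is 19.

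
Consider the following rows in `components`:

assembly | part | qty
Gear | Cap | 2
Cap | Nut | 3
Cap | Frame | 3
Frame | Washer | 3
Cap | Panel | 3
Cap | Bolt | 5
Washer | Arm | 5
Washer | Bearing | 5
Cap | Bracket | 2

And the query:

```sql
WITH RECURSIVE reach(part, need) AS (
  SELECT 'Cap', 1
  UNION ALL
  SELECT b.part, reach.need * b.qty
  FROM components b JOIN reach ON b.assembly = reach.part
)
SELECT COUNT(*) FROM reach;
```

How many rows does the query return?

9

Base: (Cap, need=1).
Iteration 1: components of {Cap} -> Bolt = 1*5 = 5, Bracket = 1*2 = 2, Frame = 1*3 = 3, Nut = 1*3 = 3, Panel = 1*3 = 3.
Iteration 2: components of {Bolt,Bracket,Frame,Nut,Panel} -> Washer = 3*3 = 9.
Iteration 3: components of {Washer} -> Arm = 9*5 = 45, Bearing = 9*5 = 45.
Iteration 4: no further components; recursion stops.
Total rows emitted: 9.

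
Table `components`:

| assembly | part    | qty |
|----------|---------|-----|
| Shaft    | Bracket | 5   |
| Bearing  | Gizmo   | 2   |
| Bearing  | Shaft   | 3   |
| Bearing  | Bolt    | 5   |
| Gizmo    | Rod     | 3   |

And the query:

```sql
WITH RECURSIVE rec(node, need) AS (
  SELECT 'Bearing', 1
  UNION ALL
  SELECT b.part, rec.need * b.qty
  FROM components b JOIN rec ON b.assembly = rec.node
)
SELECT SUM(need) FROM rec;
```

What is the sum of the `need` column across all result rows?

32

Base: (Bearing, need=1).
Iteration 1: components of {Bearing} -> Bolt = 1*5 = 5, Gizmo = 1*2 = 2, Shaft = 1*3 = 3.
Iteration 2: components of {Bolt,Gizmo,Shaft} -> Bracket = 3*5 = 15, Rod = 2*3 = 6.
Iteration 3: no further components; recursion stops.
SUM(need) = 1 + 3 + 5 + 2 + 15 + 6 = 32.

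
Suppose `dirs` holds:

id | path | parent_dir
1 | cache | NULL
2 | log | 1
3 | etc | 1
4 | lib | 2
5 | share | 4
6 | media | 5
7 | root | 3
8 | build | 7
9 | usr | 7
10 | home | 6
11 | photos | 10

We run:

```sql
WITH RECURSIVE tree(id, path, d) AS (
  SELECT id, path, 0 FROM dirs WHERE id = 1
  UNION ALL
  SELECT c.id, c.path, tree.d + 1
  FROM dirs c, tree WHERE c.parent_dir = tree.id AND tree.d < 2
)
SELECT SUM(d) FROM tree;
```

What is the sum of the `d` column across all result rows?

6

Base: id=1 (cache) at d 0.
Iteration 1: rows with parent_dir in {1} -> log (id 2, d 1), etc (id 3, d 1).
Iteration 2: rows with parent_dir in {2,3} -> lib (id 4, d 2), root (id 7, d 2).
Iteration 3: d < 2 fails for all current rows; recursion stops.
SUM(d) = 0 + 1 + 1 + 2 + 2 = 6.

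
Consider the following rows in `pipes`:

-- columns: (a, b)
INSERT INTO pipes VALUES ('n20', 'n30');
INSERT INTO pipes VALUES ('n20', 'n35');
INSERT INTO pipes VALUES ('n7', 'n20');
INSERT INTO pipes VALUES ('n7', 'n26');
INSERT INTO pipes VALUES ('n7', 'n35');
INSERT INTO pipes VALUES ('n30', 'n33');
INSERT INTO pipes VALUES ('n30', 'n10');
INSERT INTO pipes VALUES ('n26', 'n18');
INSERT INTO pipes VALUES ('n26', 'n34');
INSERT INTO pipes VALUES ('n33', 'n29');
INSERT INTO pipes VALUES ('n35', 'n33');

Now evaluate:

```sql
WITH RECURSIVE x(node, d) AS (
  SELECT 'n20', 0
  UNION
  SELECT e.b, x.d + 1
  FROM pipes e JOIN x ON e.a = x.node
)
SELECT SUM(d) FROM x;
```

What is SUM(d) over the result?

Base: (n20, d=0).
Iteration 1: edges from {n20} -> (n30, d=1), (n35, d=1).
Iteration 2: edges from {n30,n35} -> (n10, d=2), (n33, d=2). [UNION drops 1 duplicate row(s)]
Iteration 3: edges from {n10,n33} -> (n29, d=3).
Iteration 4: no outgoing edges from {n29}; recursion stops.
SUM(d) = 0 + 1 + 1 + 2 + 2 + 3 = 9.

9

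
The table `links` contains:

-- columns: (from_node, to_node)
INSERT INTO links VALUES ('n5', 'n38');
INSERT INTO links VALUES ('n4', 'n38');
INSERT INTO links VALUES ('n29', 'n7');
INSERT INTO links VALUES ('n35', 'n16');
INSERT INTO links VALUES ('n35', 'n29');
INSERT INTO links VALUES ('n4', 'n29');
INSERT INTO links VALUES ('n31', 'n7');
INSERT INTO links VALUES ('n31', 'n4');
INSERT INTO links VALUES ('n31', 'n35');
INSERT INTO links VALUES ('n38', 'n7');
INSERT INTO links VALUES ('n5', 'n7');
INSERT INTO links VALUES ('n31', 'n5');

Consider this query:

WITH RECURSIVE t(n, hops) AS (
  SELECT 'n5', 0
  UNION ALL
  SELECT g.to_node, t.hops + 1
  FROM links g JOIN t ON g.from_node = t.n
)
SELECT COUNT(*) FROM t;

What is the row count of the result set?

4

Base: (n5, hops=0).
Iteration 1: edges from {n5} -> (n38, hops=1), (n7, hops=1).
Iteration 2: edges from {n38,n7} -> (n7, hops=2).
Iteration 3: no outgoing edges from {n7}; recursion stops.
Total rows emitted: 4.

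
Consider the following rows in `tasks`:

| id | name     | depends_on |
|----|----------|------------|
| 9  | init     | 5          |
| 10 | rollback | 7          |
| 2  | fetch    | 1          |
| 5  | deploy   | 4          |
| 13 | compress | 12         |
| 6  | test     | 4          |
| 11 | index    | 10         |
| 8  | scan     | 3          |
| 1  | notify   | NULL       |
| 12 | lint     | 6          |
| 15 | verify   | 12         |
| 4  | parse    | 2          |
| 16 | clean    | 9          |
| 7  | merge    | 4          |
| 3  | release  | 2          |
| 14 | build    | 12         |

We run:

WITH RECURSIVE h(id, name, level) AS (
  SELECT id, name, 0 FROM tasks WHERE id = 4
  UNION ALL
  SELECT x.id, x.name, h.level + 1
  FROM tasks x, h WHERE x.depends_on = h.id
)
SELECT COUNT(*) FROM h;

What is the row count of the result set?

12

Base: id=4 (parse) at level 0.
Iteration 1: rows with depends_on in {4} -> deploy (id 5, level 1), test (id 6, level 1), merge (id 7, level 1).
Iteration 2: rows with depends_on in {5,6,7} -> init (id 9, level 2), rollback (id 10, level 2), lint (id 12, level 2).
Iteration 3: rows with depends_on in {9,10,12} -> index (id 11, level 3), compress (id 13, level 3), build (id 14, level 3), verify (id 15, level 3), clean (id 16, level 3).
Iteration 4: no rows with depends_on in {11,13,14,15,16}; recursion stops.
Total rows emitted: 12.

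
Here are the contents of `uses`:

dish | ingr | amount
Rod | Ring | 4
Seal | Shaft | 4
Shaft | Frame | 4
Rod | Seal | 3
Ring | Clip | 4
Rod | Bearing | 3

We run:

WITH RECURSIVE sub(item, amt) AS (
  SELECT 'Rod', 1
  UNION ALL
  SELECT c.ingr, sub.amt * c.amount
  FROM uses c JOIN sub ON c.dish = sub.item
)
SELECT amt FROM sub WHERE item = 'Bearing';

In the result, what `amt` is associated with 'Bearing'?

Base: (Rod, amt=1).
Iteration 1: components of {Rod} -> Bearing = 1*3 = 3, Ring = 1*4 = 4, Seal = 1*3 = 3.
Iteration 2: components of {Bearing,Ring,Seal} -> Clip = 4*4 = 16, Shaft = 3*4 = 12.
Iteration 3: components of {Clip,Shaft} -> Frame = 12*4 = 48.
Iteration 4: no further components; recursion stops.

3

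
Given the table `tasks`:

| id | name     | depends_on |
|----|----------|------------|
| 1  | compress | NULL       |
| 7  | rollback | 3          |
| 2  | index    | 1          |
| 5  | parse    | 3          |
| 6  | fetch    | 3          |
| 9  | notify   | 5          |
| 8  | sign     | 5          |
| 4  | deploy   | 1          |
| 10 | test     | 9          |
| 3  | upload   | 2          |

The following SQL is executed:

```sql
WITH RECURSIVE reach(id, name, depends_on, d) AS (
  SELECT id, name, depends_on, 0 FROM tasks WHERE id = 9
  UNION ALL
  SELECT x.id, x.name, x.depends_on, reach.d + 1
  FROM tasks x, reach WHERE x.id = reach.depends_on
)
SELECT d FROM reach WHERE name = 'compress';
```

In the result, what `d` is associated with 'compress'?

4

Base: id=9 (notify), depends_on=5, d 0.
Iteration 1: join on id=5 -> parse (id 5, depends_on=3, d 1).
Iteration 2: join on id=3 -> upload (id 3, depends_on=2, d 2).
Iteration 3: join on id=2 -> index (id 2, depends_on=1, d 3).
Iteration 4: join on id=1 -> compress (id 1, depends_on=NULL, d 4).
Iteration 5: depends_on is NULL; no match; recursion stops.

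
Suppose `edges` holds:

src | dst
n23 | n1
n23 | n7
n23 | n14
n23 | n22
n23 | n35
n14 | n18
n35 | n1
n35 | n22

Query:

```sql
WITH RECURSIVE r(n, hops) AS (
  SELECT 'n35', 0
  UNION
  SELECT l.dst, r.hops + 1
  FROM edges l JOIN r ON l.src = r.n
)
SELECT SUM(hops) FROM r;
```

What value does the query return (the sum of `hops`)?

2

Base: (n35, hops=0).
Iteration 1: edges from {n35} -> (n1, hops=1), (n22, hops=1).
Iteration 2: no outgoing edges from {n1,n22}; recursion stops.
SUM(hops) = 0 + 1 + 1 = 2.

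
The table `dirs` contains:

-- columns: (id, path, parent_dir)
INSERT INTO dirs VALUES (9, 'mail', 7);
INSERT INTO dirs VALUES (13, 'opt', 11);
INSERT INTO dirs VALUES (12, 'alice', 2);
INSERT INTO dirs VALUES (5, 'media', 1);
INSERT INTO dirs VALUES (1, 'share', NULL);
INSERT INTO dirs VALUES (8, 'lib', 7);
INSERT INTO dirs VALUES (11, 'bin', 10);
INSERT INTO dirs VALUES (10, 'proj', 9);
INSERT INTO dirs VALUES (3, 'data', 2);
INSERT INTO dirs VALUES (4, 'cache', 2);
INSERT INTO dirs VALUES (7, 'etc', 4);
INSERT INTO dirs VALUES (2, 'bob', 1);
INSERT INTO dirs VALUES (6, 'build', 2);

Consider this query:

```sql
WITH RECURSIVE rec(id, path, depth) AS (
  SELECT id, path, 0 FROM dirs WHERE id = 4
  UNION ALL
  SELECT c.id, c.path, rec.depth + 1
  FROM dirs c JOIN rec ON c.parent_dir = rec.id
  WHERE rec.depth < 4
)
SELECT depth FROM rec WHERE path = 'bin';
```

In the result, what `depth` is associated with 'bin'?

Base: id=4 (cache) at depth 0.
Iteration 1: rows with parent_dir in {4} -> etc (id 7, depth 1).
Iteration 2: rows with parent_dir in {7} -> lib (id 8, depth 2), mail (id 9, depth 2).
Iteration 3: rows with parent_dir in {8,9} -> proj (id 10, depth 3).
Iteration 4: rows with parent_dir in {10} -> bin (id 11, depth 4).
Iteration 5: depth < 4 fails for all current rows; recursion stops.

4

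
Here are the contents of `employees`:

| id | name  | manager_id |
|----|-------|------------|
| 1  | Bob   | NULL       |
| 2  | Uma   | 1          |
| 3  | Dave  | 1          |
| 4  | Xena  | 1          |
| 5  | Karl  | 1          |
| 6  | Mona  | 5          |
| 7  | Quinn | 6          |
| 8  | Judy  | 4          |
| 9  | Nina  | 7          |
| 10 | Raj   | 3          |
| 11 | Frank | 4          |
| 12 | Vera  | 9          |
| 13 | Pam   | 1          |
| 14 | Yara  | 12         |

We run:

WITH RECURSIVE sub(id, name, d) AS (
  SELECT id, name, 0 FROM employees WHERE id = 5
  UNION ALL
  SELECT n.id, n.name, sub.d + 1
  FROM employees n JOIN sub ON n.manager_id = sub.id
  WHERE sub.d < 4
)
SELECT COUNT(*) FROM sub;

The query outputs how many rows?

Base: id=5 (Karl) at d 0.
Iteration 1: rows with manager_id in {5} -> Mona (id 6, d 1).
Iteration 2: rows with manager_id in {6} -> Quinn (id 7, d 2).
Iteration 3: rows with manager_id in {7} -> Nina (id 9, d 3).
Iteration 4: rows with manager_id in {9} -> Vera (id 12, d 4).
Iteration 5: d < 4 fails for all current rows; recursion stops.
Total rows emitted: 5.

5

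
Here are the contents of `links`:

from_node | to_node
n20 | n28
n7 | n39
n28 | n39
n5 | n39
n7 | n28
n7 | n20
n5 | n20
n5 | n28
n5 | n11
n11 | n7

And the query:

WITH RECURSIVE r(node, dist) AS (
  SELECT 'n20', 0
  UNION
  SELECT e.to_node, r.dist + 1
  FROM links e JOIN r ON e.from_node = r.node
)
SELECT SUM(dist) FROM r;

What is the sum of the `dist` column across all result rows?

Base: (n20, dist=0).
Iteration 1: edges from {n20} -> (n28, dist=1).
Iteration 2: edges from {n28} -> (n39, dist=2).
Iteration 3: no outgoing edges from {n39}; recursion stops.
SUM(dist) = 0 + 1 + 2 = 3.

3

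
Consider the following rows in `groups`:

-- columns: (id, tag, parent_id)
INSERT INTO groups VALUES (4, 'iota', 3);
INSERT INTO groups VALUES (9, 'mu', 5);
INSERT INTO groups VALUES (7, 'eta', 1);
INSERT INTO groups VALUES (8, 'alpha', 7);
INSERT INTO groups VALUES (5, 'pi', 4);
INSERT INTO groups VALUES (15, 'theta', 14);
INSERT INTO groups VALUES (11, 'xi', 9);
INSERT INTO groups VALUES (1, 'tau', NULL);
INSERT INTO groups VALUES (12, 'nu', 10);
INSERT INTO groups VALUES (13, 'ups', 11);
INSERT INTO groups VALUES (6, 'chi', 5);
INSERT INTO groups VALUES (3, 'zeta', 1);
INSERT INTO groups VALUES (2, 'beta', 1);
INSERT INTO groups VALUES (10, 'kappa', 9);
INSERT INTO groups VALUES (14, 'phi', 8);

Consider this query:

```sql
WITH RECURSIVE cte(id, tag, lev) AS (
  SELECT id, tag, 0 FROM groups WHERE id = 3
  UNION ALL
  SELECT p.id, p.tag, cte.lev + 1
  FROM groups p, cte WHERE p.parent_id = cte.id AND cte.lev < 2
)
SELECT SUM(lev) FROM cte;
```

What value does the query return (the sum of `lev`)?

Base: id=3 (zeta) at lev 0.
Iteration 1: rows with parent_id in {3} -> iota (id 4, lev 1).
Iteration 2: rows with parent_id in {4} -> pi (id 5, lev 2).
Iteration 3: lev < 2 fails for all current rows; recursion stops.
SUM(lev) = 0 + 1 + 2 = 3.

3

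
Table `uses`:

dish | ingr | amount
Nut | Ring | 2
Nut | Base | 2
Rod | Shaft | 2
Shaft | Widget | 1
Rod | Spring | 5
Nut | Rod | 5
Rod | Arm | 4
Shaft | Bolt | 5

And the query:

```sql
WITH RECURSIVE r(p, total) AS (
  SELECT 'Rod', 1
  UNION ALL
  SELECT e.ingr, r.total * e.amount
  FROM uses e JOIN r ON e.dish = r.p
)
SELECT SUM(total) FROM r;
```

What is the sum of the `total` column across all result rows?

24

Base: (Rod, total=1).
Iteration 1: components of {Rod} -> Arm = 1*4 = 4, Shaft = 1*2 = 2, Spring = 1*5 = 5.
Iteration 2: components of {Arm,Shaft,Spring} -> Bolt = 2*5 = 10, Widget = 2*1 = 2.
Iteration 3: no further components; recursion stops.
SUM(total) = 1 + 5 + 2 + 4 + 2 + 10 = 24.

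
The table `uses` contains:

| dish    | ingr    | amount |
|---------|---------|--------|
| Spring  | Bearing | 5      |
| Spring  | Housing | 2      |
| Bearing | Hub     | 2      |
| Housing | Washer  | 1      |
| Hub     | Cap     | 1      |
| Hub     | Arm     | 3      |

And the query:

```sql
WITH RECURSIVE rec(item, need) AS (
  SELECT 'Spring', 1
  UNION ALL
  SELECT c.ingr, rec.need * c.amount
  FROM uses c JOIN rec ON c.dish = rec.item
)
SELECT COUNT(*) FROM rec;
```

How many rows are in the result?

7

Base: (Spring, need=1).
Iteration 1: components of {Spring} -> Bearing = 1*5 = 5, Housing = 1*2 = 2.
Iteration 2: components of {Bearing,Housing} -> Hub = 5*2 = 10, Washer = 2*1 = 2.
Iteration 3: components of {Hub,Washer} -> Arm = 10*3 = 30, Cap = 10*1 = 10.
Iteration 4: no further components; recursion stops.
Total rows emitted: 7.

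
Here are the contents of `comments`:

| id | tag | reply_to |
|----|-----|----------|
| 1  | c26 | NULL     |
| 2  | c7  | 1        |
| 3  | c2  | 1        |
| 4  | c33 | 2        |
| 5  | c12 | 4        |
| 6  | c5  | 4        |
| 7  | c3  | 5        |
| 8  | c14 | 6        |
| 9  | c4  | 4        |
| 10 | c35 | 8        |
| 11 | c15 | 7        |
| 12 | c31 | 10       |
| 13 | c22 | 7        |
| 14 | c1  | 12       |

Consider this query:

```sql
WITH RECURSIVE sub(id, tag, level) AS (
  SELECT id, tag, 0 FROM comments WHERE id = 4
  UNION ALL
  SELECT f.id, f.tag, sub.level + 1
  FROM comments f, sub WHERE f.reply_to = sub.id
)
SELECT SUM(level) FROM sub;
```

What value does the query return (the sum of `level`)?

Base: id=4 (c33) at level 0.
Iteration 1: rows with reply_to in {4} -> c12 (id 5, level 1), c5 (id 6, level 1), c4 (id 9, level 1).
Iteration 2: rows with reply_to in {5,6,9} -> c3 (id 7, level 2), c14 (id 8, level 2).
Iteration 3: rows with reply_to in {7,8} -> c35 (id 10, level 3), c15 (id 11, level 3), c22 (id 13, level 3).
Iteration 4: rows with reply_to in {10,11,13} -> c31 (id 12, level 4).
Iteration 5: rows with reply_to in {12} -> c1 (id 14, level 5).
Iteration 6: no rows with reply_to in {14}; recursion stops.
SUM(level) = 0 + 1 + 1 + 1 + 2 + 2 + 3 + 3 + 3 + 4 + 5 = 25.

25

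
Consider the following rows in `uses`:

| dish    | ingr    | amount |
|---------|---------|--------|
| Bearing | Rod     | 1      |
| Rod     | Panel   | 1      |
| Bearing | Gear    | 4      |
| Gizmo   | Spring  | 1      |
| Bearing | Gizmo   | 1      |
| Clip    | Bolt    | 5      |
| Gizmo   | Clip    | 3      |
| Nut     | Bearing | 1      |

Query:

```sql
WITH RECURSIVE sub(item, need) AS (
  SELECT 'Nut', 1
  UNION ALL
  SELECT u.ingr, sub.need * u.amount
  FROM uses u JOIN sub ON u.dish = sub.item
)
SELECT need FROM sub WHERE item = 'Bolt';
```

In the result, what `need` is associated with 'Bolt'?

15

Base: (Nut, need=1).
Iteration 1: components of {Nut} -> Bearing = 1*1 = 1.
Iteration 2: components of {Bearing} -> Gear = 1*4 = 4, Gizmo = 1*1 = 1, Rod = 1*1 = 1.
Iteration 3: components of {Gear,Gizmo,Rod} -> Clip = 1*3 = 3, Panel = 1*1 = 1, Spring = 1*1 = 1.
Iteration 4: components of {Clip,Panel,Spring} -> Bolt = 3*5 = 15.
Iteration 5: no further components; recursion stops.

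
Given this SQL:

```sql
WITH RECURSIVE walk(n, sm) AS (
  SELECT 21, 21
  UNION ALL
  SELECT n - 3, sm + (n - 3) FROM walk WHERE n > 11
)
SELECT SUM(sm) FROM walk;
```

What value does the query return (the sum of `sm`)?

Base: n=21, sm=21.
Iteration 1: 21 > 11 holds -> n = 21 - 3 = 18, sm = 21 + 18 = 39.
Iteration 2: 18 > 11 holds -> n = 18 - 3 = 15, sm = 39 + 15 = 54.
Iteration 3: 15 > 11 holds -> n = 15 - 3 = 12, sm = 54 + 12 = 66.
Iteration 4: 12 > 11 holds -> n = 12 - 3 = 9, sm = 66 + 9 = 75.
Iteration 5: 9 > 11 fails; recursion stops.
SUM(sm) = 21 + 39 + 54 + 66 + 75 = 255.

255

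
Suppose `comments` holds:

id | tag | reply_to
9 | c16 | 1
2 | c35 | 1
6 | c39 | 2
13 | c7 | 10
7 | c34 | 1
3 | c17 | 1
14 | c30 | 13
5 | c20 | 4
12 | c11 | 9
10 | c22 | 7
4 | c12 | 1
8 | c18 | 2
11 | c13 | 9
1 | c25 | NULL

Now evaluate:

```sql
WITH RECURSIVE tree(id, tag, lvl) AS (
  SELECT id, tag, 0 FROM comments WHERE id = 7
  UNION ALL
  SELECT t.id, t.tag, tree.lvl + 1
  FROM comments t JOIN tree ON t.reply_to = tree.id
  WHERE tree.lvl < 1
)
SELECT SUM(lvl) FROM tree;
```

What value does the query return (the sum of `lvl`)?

1

Base: id=7 (c34) at lvl 0.
Iteration 1: rows with reply_to in {7} -> c22 (id 10, lvl 1).
Iteration 2: lvl < 1 fails for all current rows; recursion stops.
SUM(lvl) = 0 + 1 = 1.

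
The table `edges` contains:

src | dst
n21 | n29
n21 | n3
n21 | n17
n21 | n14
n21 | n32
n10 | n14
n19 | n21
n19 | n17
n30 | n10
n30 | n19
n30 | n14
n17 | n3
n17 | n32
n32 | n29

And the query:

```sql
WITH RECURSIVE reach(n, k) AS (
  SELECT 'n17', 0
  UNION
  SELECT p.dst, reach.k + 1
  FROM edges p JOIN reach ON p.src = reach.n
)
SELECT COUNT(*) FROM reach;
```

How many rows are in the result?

4

Base: (n17, k=0).
Iteration 1: edges from {n17} -> (n3, k=1), (n32, k=1).
Iteration 2: edges from {n3,n32} -> (n29, k=2).
Iteration 3: no outgoing edges from {n29}; recursion stops.
Total rows emitted: 4.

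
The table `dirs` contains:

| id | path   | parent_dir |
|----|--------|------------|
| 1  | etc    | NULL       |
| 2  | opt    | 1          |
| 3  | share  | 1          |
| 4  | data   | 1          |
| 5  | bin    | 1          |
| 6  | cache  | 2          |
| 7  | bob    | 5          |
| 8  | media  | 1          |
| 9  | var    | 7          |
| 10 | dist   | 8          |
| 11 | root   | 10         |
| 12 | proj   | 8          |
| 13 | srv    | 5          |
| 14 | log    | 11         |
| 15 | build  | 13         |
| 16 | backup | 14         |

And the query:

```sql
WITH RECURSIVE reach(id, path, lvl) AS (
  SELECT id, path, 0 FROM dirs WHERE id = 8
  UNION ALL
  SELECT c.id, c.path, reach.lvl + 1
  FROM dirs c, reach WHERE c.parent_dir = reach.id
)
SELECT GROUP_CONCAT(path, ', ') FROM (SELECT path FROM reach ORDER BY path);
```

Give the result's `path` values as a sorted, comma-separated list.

Base: id=8 (media) at lvl 0.
Iteration 1: rows with parent_dir in {8} -> dist (id 10, lvl 1), proj (id 12, lvl 1).
Iteration 2: rows with parent_dir in {10,12} -> root (id 11, lvl 2).
Iteration 3: rows with parent_dir in {11} -> log (id 14, lvl 3).
Iteration 4: rows with parent_dir in {14} -> backup (id 16, lvl 4).
Iteration 5: no rows with parent_dir in {16}; recursion stops.

backup, dist, log, media, proj, root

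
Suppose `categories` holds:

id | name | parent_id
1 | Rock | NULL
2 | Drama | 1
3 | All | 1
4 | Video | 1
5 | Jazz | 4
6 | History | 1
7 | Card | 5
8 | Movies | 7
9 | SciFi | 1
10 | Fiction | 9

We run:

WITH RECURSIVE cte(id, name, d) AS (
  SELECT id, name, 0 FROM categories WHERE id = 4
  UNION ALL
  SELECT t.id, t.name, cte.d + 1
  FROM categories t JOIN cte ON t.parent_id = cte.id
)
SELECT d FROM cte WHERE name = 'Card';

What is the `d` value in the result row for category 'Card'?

Base: id=4 (Video) at d 0.
Iteration 1: rows with parent_id in {4} -> Jazz (id 5, d 1).
Iteration 2: rows with parent_id in {5} -> Card (id 7, d 2).
Iteration 3: rows with parent_id in {7} -> Movies (id 8, d 3).
Iteration 4: no rows with parent_id in {8}; recursion stops.

2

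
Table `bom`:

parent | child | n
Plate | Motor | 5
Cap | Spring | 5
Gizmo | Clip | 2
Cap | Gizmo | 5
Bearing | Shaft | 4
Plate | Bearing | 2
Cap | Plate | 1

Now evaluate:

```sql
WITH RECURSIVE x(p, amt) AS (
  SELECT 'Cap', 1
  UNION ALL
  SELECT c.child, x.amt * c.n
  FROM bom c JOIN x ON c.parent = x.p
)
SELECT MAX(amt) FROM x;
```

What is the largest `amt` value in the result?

Base: (Cap, amt=1).
Iteration 1: components of {Cap} -> Gizmo = 1*5 = 5, Plate = 1*1 = 1, Spring = 1*5 = 5.
Iteration 2: components of {Gizmo,Plate,Spring} -> Bearing = 1*2 = 2, Clip = 5*2 = 10, Motor = 1*5 = 5.
Iteration 3: components of {Bearing,Clip,Motor} -> Shaft = 2*4 = 8.
Iteration 4: no further components; recursion stops.
amt values: 1, 5, 1, 5, 10, 5, 2, 8; the maximum is 10.

10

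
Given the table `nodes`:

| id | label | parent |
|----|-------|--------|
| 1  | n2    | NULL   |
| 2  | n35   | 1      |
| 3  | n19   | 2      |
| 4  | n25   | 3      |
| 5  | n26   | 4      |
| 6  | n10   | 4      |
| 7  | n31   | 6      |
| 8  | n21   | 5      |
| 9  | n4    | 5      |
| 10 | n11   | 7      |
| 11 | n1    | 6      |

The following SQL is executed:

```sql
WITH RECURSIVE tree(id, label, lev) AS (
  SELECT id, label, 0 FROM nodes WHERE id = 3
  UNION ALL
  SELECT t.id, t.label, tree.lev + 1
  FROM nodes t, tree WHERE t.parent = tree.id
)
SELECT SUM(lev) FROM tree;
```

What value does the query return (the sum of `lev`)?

21

Base: id=3 (n19) at lev 0.
Iteration 1: rows with parent in {3} -> n25 (id 4, lev 1).
Iteration 2: rows with parent in {4} -> n26 (id 5, lev 2), n10 (id 6, lev 2).
Iteration 3: rows with parent in {5,6} -> n31 (id 7, lev 3), n21 (id 8, lev 3), n4 (id 9, lev 3), n1 (id 11, lev 3).
Iteration 4: rows with parent in {7,8,9,11} -> n11 (id 10, lev 4).
Iteration 5: no rows with parent in {10}; recursion stops.
SUM(lev) = 0 + 1 + 2 + 2 + 3 + 3 + 3 + 3 + 4 = 21.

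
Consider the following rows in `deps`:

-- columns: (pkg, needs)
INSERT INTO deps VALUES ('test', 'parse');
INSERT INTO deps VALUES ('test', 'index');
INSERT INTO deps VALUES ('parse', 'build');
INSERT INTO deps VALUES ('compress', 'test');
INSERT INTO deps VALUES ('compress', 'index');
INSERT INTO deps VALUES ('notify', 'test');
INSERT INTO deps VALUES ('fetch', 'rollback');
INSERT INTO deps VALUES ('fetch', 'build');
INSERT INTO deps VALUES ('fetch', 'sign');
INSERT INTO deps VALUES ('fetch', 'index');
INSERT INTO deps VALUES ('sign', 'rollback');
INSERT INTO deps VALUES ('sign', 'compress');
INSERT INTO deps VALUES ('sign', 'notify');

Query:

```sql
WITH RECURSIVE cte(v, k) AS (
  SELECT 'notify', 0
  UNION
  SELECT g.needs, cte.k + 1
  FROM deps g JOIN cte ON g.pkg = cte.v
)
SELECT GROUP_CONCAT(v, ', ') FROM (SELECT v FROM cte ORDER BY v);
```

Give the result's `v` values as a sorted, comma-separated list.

build, index, notify, parse, test

Base: (notify, k=0).
Iteration 1: edges from {notify} -> (test, k=1).
Iteration 2: edges from {test} -> (index, k=2), (parse, k=2).
Iteration 3: edges from {index,parse} -> (build, k=3).
Iteration 4: no outgoing edges from {build}; recursion stops.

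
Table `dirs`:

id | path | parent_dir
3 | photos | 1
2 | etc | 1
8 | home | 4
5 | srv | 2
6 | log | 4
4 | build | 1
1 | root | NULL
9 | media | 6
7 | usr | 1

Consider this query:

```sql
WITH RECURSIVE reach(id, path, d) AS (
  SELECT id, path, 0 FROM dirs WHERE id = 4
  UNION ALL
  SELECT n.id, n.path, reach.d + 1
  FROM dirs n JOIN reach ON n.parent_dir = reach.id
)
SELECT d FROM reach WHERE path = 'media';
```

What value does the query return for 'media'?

Base: id=4 (build) at d 0.
Iteration 1: rows with parent_dir in {4} -> log (id 6, d 1), home (id 8, d 1).
Iteration 2: rows with parent_dir in {6,8} -> media (id 9, d 2).
Iteration 3: no rows with parent_dir in {9}; recursion stops.

2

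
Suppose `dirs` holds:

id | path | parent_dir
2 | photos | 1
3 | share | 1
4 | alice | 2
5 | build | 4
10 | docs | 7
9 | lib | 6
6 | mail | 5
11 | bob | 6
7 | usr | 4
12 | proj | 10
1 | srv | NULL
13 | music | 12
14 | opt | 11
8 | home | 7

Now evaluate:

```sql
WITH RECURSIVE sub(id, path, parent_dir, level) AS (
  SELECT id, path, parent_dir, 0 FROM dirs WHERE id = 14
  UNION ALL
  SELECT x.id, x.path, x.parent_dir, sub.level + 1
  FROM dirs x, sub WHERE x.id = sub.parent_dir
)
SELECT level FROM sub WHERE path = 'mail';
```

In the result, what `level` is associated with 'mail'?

Base: id=14 (opt), parent_dir=11, level 0.
Iteration 1: join on id=11 -> bob (id 11, parent_dir=6, level 1).
Iteration 2: join on id=6 -> mail (id 6, parent_dir=5, level 2).
Iteration 3: join on id=5 -> build (id 5, parent_dir=4, level 3).
Iteration 4: join on id=4 -> alice (id 4, parent_dir=2, level 4).
Iteration 5: join on id=2 -> photos (id 2, parent_dir=1, level 5).
Iteration 6: join on id=1 -> srv (id 1, parent_dir=NULL, level 6).
Iteration 7: parent_dir is NULL; no match; recursion stops.

2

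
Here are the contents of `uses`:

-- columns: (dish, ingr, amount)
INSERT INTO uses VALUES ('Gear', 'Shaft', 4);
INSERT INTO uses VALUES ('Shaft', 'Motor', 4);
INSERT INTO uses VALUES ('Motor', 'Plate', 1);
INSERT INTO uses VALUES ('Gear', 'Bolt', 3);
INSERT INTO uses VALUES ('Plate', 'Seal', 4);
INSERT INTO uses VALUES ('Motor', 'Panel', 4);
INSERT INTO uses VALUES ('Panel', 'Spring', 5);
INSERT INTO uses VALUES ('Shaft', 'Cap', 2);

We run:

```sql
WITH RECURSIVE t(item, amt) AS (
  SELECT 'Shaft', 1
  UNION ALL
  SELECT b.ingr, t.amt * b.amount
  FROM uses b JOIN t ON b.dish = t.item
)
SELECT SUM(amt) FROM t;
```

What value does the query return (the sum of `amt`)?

123

Base: (Shaft, amt=1).
Iteration 1: components of {Shaft} -> Cap = 1*2 = 2, Motor = 1*4 = 4.
Iteration 2: components of {Cap,Motor} -> Panel = 4*4 = 16, Plate = 4*1 = 4.
Iteration 3: components of {Panel,Plate} -> Seal = 4*4 = 16, Spring = 16*5 = 80.
Iteration 4: no further components; recursion stops.
SUM(amt) = 1 + 4 + 2 + 4 + 16 + 16 + 80 = 123.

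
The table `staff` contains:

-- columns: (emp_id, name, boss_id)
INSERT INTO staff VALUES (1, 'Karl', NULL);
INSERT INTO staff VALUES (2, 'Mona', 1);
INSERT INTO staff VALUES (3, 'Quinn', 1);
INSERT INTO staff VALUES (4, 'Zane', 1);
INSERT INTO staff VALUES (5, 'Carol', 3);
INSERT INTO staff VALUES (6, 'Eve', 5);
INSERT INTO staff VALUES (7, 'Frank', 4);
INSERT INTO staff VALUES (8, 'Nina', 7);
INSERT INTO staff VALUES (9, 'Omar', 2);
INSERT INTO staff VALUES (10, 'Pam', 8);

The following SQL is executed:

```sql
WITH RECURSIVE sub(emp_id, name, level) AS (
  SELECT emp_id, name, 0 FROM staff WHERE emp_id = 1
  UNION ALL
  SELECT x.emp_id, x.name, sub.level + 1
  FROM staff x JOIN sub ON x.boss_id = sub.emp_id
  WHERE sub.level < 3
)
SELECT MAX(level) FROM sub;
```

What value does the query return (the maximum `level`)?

3

Base: emp_id=1 (Karl) at level 0.
Iteration 1: rows with boss_id in {1} -> Mona (id 2, level 1), Quinn (id 3, level 1), Zane (id 4, level 1).
Iteration 2: rows with boss_id in {2,3,4} -> Carol (id 5, level 2), Frank (id 7, level 2), Omar (id 9, level 2).
Iteration 3: rows with boss_id in {5,7,9} -> Eve (id 6, level 3), Nina (id 8, level 3).
Iteration 4: level < 3 fails for all current rows; recursion stops.
level values: 0, 1, 1, 1, 2, 2, 2, 3, 3; the maximum is 3.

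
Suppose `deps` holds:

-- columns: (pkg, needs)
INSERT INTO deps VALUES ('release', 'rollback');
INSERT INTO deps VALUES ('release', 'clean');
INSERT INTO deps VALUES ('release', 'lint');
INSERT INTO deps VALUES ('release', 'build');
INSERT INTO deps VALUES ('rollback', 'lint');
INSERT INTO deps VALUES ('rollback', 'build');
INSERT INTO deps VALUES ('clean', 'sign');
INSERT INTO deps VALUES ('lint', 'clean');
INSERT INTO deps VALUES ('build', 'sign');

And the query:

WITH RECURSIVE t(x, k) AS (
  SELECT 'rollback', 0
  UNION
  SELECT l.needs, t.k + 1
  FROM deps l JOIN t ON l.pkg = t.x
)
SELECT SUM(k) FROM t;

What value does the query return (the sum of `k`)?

9

Base: (rollback, k=0).
Iteration 1: edges from {rollback} -> (build, k=1), (lint, k=1).
Iteration 2: edges from {build,lint} -> (clean, k=2), (sign, k=2).
Iteration 3: edges from {clean,sign} -> (sign, k=3).
Iteration 4: no outgoing edges from {sign}; recursion stops.
SUM(k) = 0 + 1 + 1 + 2 + 2 + 3 = 9.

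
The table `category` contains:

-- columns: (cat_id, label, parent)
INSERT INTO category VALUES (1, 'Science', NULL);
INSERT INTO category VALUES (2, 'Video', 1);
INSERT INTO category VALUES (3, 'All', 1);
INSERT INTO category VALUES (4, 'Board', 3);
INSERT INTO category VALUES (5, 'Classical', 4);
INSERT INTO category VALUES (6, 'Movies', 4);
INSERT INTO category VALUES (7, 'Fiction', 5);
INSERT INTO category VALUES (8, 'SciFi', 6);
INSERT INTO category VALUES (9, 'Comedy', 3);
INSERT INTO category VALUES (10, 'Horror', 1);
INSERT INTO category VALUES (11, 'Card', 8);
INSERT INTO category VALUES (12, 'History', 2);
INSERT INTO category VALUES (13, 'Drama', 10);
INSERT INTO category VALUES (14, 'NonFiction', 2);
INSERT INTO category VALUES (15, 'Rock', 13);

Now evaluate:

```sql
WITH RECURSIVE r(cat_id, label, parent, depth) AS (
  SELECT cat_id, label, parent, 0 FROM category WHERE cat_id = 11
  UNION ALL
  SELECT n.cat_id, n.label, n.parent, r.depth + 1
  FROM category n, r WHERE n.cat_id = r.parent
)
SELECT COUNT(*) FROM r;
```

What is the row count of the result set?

Base: cat_id=11 (Card), parent=8, depth 0.
Iteration 1: join on cat_id=8 -> SciFi (id 8, parent=6, depth 1).
Iteration 2: join on cat_id=6 -> Movies (id 6, parent=4, depth 2).
Iteration 3: join on cat_id=4 -> Board (id 4, parent=3, depth 3).
Iteration 4: join on cat_id=3 -> All (id 3, parent=1, depth 4).
Iteration 5: join on cat_id=1 -> Science (id 1, parent=NULL, depth 5).
Iteration 6: parent is NULL; no match; recursion stops.
Total rows emitted: 6.

6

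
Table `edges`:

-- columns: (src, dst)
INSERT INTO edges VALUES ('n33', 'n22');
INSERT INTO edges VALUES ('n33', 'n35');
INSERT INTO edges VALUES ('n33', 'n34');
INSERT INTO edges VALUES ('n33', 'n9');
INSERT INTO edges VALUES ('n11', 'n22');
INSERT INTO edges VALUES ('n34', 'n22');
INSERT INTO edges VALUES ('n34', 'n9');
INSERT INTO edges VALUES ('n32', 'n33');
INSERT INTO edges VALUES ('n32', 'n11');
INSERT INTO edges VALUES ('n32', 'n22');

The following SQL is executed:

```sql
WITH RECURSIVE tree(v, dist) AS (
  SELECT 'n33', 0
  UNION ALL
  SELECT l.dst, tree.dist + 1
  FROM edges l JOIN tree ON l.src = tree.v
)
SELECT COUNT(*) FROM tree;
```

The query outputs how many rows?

7

Base: (n33, dist=0).
Iteration 1: edges from {n33} -> (n22, dist=1), (n34, dist=1), (n35, dist=1), (n9, dist=1).
Iteration 2: edges from {n22,n34,n35,n9} -> (n22, dist=2), (n9, dist=2).
Iteration 3: no outgoing edges from {n22,n9}; recursion stops.
Total rows emitted: 7.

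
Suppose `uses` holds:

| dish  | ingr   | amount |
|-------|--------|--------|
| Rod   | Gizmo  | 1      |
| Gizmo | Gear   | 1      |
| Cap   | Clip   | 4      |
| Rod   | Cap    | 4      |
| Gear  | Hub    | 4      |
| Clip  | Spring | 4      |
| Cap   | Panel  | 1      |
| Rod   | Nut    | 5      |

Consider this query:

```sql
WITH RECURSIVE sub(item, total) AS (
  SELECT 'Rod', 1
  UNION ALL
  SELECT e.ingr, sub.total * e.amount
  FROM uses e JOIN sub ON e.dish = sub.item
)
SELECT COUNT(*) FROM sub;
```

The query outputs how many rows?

Base: (Rod, total=1).
Iteration 1: components of {Rod} -> Cap = 1*4 = 4, Gizmo = 1*1 = 1, Nut = 1*5 = 5.
Iteration 2: components of {Cap,Gizmo,Nut} -> Clip = 4*4 = 16, Gear = 1*1 = 1, Panel = 4*1 = 4.
Iteration 3: components of {Clip,Gear,Panel} -> Hub = 1*4 = 4, Spring = 16*4 = 64.
Iteration 4: no further components; recursion stops.
Total rows emitted: 9.

9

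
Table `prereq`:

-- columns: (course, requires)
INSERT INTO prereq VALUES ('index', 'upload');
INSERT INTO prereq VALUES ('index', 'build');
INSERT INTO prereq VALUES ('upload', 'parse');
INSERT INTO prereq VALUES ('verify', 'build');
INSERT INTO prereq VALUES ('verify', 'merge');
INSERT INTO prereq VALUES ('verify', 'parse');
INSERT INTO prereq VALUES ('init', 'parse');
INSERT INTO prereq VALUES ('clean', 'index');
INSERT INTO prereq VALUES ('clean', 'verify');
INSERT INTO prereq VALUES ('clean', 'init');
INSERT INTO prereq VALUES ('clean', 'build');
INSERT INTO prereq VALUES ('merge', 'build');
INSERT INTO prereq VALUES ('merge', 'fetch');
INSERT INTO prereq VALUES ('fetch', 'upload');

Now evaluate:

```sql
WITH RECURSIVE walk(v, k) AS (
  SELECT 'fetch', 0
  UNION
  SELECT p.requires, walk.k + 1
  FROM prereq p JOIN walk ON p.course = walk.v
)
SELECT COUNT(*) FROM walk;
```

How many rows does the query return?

Base: (fetch, k=0).
Iteration 1: edges from {fetch} -> (upload, k=1).
Iteration 2: edges from {upload} -> (parse, k=2).
Iteration 3: no outgoing edges from {parse}; recursion stops.
Total rows emitted: 3.

3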